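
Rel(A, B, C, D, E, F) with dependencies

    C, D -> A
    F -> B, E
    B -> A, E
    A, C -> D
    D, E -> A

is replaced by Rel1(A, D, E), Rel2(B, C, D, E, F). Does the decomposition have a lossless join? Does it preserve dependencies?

Lossless test: (D, E)⁺ = {A, D, E}, which contains all of one fragment — lossless.
Dependency preservation: the restricted closure of {C, D} across the fragments never reaches {A}, so C, D → A cannot be enforced without a join — not preserved.

lossless but not dependency-preserving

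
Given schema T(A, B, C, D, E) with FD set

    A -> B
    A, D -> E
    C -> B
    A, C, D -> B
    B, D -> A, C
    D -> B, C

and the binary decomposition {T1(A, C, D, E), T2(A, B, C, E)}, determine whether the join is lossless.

Common attributes: T1 ∩ T2 = {A, C, E}.
Closure of {A, C, E}: A → B applies, adding B. So (A, C, E)⁺ = {A, B, C, E}.
This closure contains every attribute of T2, so T1 ∩ T2 → T2. The join is lossless.

Yes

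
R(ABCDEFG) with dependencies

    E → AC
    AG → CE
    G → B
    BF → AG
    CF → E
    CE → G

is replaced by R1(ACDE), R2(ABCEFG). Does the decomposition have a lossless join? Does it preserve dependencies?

lossy but dependency-preserving

Lossless test: (ACE)⁺ = {ABCEG}, which is a superkey of neither fragment — lossy.
Dependency preservation: every FD's attributes lie within a single fragment, so each can be enforced locally — preserved.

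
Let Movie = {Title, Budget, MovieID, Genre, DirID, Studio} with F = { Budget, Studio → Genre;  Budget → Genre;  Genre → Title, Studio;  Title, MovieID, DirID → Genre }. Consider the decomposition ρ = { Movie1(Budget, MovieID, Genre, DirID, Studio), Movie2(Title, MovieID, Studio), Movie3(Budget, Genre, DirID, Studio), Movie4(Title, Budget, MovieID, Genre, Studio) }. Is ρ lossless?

Yes

Chase test. Columns are Title, Budget, MovieID, Genre, DirID, Studio; row i has aⱼ where attribute j ∈ Moviei, else bᵢⱼ.
Initial tableau (one row per fragment):
  row 1: b11 a2 a3 a4 a5 a6
  row 2: a1 b22 a3 b24 b25 a6
  row 3: b31 a2 b33 a4 a5 a6
  row 4: a1 a2 a3 a4 b45 a6
Rows 1 and 3 agree on Genre; apply Genre→Title, Studio and equate their Title, Studio entries.
Rows 1 and 4 agree on Genre; apply Genre→Title, Studio and equate their Title, Studio entries.
Row 1 is now all distinguished symbols — the join is lossless.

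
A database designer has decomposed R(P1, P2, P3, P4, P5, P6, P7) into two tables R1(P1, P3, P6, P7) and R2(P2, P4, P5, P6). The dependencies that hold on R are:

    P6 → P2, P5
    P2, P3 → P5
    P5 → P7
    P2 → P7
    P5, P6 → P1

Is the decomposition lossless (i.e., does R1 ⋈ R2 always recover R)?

Common attributes: R1 ∩ R2 = {P6}.
Closure of {P6}: P6 → P2, P5 applies, adding P2, P5; P5 → P7 applies, adding P7; P5, P6 → P1 applies, adding P1. So (P6)⁺ = {P1, P2, P5, P6, P7}.
The closure contains neither all of R1 = {P1, P3, P6, P7} nor all of R2 = {P2, P4, P5, P6}, so the common attributes are not a superkey of either fragment. The join is lossy.

No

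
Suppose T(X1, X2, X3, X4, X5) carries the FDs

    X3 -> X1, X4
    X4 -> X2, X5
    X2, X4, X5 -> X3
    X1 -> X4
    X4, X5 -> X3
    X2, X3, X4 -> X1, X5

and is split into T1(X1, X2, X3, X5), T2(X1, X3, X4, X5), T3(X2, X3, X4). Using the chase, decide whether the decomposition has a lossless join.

Chase test. Columns are X1, X2, X3, X4, X5; row i has aⱼ where attribute j ∈ Ti, else bᵢⱼ.
Initial tableau (one row per fragment):
  row 1: a1 a2 a3 b14 a5
  row 2: a1 b22 a3 a4 a5
  row 3: b31 a2 a3 a4 b35
Rows 1 and 2 agree on X3; apply X3→X1, X4 and equate their X1, X4 entries.
Rows 1 and 3 agree on X3; apply X3→X1, X4 and equate their X1, X4 entries.
Rows 1 and 2 agree on X4; apply X4→X2, X5 and equate their X2, X5 entries.
Rows 1 and 3 agree on X4; apply X4→X2, X5 and equate their X2, X5 entries.
Row 1 is now all distinguished symbols — the join is lossless.

Yes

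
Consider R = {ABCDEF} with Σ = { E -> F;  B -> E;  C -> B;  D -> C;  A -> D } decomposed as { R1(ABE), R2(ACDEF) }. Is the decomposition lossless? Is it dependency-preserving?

Lossless test: (AE)⁺ = {ABCDEF}, which contains all of one fragment — lossless.
Dependency preservation: the restricted closure of {C} across the fragments never reaches {B}, so C → B cannot be enforced without a join — not preserved.

lossless but not dependency-preserving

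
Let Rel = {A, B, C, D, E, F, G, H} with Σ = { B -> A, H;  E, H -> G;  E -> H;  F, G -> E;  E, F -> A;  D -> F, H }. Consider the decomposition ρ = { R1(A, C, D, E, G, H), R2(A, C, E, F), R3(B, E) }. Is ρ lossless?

Chase test. Columns are A, B, C, D, E, F, G, H; row i has aⱼ where attribute j ∈ Ri, else bᵢⱼ.
Initial tableau (one row per fragment):
  row 1: a1 b12 a3 a4 a5 b16 a7 a8
  row 2: a1 b22 a3 b24 a5 a6 b27 b28
  row 3: b31 a2 b33 b34 a5 b36 b37 b38
Rows 1 and 2 agree on E; apply E→H and equate their H entries.
Rows 1 and 3 agree on E; apply E→H and equate their H entries.
Rows 1 and 2 agree on E, H; apply E, H→G and equate their G entries.
Rows 1 and 3 agree on E, H; apply E, H→G and equate their G entries.
No row becomes fully distinguished — the join is lossy.

No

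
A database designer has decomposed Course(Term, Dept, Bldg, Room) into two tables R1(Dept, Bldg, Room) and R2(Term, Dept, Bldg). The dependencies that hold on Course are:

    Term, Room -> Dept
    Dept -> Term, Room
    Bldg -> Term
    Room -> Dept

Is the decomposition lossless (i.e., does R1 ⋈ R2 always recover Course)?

Common attributes: R1 ∩ R2 = {Dept, Bldg}.
Closure of {Dept, Bldg}: Dept → Term, Room applies, adding Term, Room. So (Dept, Bldg)⁺ = {Term, Dept, Bldg, Room}.
This closure contains every attribute of R1, so R1 ∩ R2 → R1. The join is lossless.

Yes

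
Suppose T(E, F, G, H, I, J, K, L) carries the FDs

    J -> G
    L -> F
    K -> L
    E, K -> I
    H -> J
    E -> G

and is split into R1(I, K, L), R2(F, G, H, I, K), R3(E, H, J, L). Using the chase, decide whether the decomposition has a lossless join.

No

Chase test. Columns are E, F, G, H, I, J, K, L; row i has aⱼ where attribute j ∈ Ri, else bᵢⱼ.
Initial tableau (one row per fragment):
  row 1: b11 b12 b13 b14 a5 b16 a7 a8
  row 2: b21 a2 a3 a4 a5 b26 a7 b28
  row 3: a1 b32 b33 a4 b35 a6 b37 a8
Rows 1 and 3 agree on L; apply L→F and equate their F entries.
Rows 1 and 2 agree on K; apply K→L and equate their L entries.
Rows 2 and 3 agree on H; apply H→J and equate their J entries.
Rows 2 and 3 agree on J; apply J→G and equate their G entries.
Rows 1 and 2 agree on L; apply L→F and equate their F entries.
No row becomes fully distinguished — the join is lossy.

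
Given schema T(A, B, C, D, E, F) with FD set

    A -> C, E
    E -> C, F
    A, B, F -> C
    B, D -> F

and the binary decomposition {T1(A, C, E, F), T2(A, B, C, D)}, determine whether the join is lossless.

Common attributes: T1 ∩ T2 = {A, C}.
Closure of {A, C}: A → C, E applies, adding E; E → C, F applies, adding F. So (A, C)⁺ = {A, C, E, F}.
This closure contains every attribute of T1, so T1 ∩ T2 → T1. The join is lossless.

Yes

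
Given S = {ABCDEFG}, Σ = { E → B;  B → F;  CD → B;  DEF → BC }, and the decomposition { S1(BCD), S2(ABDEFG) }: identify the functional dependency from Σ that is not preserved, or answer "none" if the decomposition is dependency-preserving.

Check DEF → BC: no single fragment contains all of {BCDEF}, and the restricted closure of {DEF} across the fragments never reaches {BC}.
E → B is preserved.
B → F is preserved.
CD → B is preserved.

DEF → BC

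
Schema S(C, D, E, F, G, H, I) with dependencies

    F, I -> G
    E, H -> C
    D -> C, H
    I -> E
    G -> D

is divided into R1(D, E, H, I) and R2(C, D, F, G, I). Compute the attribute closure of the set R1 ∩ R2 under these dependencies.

C, D, E, H, I

R1 ∩ R2 = {D, I}.
D → C, H applies, adding C, H
I → E applies, adding E
Closure: {C, D, E, H, I}.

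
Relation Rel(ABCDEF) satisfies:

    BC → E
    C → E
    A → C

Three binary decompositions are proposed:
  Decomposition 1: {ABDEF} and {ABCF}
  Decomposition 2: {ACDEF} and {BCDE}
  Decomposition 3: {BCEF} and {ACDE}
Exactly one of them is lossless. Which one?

Decomposition 1

Decomposition 1: common = {ABF}, closure = {ABCEF} → lossless.
Decomposition 2: common = {CDE}, closure = {CDE} → lossy.
Decomposition 3: common = {CE}, closure = {CE} → lossy.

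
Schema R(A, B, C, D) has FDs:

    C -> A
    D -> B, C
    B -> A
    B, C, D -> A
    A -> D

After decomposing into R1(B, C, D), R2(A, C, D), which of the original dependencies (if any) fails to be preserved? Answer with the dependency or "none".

none

C → A lies within R2.
D → B, C lies within R1.
B → A: restricted closure across fragments reaches A.
B, C, D → A: restricted closure across fragments reaches A.
A → D lies within R2.
Every dependency is enforceable on the fragments, so the decomposition is dependency-preserving.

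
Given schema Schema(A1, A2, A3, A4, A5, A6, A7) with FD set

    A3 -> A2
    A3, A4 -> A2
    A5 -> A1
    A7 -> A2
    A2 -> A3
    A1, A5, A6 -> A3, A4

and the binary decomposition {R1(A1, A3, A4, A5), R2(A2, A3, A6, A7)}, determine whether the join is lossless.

No

Common attributes: R1 ∩ R2 = {A3}.
Closure of {A3}: A3 → A2 applies, adding A2. So (A3)⁺ = {A2, A3}.
The closure contains neither all of R1 = {A1, A3, A4, A5} nor all of R2 = {A2, A3, A6, A7}, so the common attributes are not a superkey of either fragment. The join is lossy.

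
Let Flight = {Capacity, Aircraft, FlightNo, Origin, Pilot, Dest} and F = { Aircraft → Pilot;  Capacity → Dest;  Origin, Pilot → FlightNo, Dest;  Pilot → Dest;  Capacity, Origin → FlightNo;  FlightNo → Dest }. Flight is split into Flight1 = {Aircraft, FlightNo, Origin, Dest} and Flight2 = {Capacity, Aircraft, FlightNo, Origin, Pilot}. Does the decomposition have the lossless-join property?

Common attributes: Flight1 ∩ Flight2 = {Aircraft, FlightNo, Origin}.
Closure of {Aircraft, FlightNo, Origin}: Aircraft → Pilot applies, adding Pilot; Origin, Pilot → FlightNo, Dest applies, adding Dest. So (Aircraft, FlightNo, Origin)⁺ = {Aircraft, FlightNo, Origin, Pilot, Dest}.
This closure contains every attribute of Flight1, so Flight1 ∩ Flight2 → Flight1. The join is lossless.

Yes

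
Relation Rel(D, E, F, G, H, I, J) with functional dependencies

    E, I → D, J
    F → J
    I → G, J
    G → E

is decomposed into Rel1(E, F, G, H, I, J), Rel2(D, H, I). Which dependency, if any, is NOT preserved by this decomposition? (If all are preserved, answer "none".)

none

E, I → D, J: restricted closure across fragments reaches D, J.
F → J lies within Rel1.
I → G, J lies within Rel1.
G → E lies within Rel1.
Every dependency is enforceable on the fragments, so the decomposition is dependency-preserving.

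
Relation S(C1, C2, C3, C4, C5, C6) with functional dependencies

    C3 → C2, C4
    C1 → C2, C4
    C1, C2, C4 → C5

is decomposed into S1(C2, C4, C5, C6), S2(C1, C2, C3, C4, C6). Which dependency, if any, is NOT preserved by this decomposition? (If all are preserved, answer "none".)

Check C1, C2, C4 → C5: no single fragment contains all of {C1, C2, C4, C5}, and the restricted closure of {C1, C2, C4} across the fragments never reaches {C5}.
C3 → C2, C4 is preserved.
C1 → C2, C4 is preserved.

C1, C2, C4 → C5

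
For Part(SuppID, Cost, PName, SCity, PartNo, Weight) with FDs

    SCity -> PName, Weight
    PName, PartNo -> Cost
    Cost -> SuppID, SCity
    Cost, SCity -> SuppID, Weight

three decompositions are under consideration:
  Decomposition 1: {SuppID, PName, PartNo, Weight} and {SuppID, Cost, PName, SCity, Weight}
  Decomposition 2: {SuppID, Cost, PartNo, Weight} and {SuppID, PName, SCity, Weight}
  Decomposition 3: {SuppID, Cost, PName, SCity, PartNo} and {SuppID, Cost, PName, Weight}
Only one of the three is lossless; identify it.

Decomposition 3

Decomposition 1: common = {SuppID, PName, Weight}, closure = {SuppID, PName, Weight} → lossy.
Decomposition 2: common = {SuppID, Weight}, closure = {SuppID, Weight} → lossy.
Decomposition 3: common = {SuppID, Cost, PName}, closure = {SuppID, Cost, PName, SCity, Weight} → lossless.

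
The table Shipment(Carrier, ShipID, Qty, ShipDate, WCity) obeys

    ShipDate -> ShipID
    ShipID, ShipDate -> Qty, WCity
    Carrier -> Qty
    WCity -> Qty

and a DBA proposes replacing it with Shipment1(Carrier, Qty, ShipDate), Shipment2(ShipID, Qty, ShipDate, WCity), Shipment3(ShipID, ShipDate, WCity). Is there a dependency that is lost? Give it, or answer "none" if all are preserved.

none

ShipDate → ShipID lies within Shipment2.
ShipID, ShipDate → Qty, WCity lies within Shipment2.
Carrier → Qty lies within Shipment1.
WCity → Qty lies within Shipment2.
Every dependency is enforceable on the fragments, so the decomposition is dependency-preserving.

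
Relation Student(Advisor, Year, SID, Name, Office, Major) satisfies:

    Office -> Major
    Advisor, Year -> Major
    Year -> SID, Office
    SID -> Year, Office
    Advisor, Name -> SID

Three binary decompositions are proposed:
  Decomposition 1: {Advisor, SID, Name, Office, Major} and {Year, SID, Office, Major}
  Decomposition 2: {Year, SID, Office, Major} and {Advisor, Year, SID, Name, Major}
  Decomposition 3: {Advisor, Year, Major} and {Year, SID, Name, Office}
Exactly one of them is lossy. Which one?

Decomposition 1: common = {SID, Office, Major}, closure = {Year, SID, Office, Major} → lossless.
Decomposition 2: common = {Year, SID, Major}, closure = {Year, SID, Office, Major} → lossless.
Decomposition 3: common = {Year}, closure = {Year, SID, Office, Major} → lossy.

Decomposition 3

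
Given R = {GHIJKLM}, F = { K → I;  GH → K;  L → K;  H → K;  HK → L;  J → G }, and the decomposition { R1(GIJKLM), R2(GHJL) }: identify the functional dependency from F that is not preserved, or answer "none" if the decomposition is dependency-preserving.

none

K → I lies within R1.
GH → K: restricted closure across fragments reaches K.
L → K lies within R1.
H → K: restricted closure across fragments reaches K.
HK → L: restricted closure across fragments reaches L.
J → G lies within R1.
Every dependency is enforceable on the fragments, so the decomposition is dependency-preserving.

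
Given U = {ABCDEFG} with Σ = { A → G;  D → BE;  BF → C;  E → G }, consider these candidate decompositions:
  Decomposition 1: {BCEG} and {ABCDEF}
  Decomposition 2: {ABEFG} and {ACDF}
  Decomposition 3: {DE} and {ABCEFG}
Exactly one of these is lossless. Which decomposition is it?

Decomposition 1

Decomposition 1: common = {BCE}, closure = {BCEG} → lossless.
Decomposition 2: common = {AF}, closure = {AFG} → lossy.
Decomposition 3: common = {E}, closure = {EG} → lossy.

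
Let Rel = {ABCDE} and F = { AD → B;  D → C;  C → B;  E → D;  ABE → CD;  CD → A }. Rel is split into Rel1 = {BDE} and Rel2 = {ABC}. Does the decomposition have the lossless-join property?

Common attributes: Rel1 ∩ Rel2 = {B}.
No dependency enlarges {B}, so (B)⁺ = {B}.
The closure contains neither all of Rel1 = {BDE} nor all of Rel2 = {ABC}, so the common attributes are not a superkey of either fragment. The join is lossy.

No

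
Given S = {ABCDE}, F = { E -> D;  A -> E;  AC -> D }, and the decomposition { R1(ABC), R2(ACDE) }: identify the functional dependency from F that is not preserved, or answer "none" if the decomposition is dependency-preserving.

E → D lies within R2.
A → E lies within R2.
AC → D lies within R2.
Every dependency is enforceable on the fragments, so the decomposition is dependency-preserving.

none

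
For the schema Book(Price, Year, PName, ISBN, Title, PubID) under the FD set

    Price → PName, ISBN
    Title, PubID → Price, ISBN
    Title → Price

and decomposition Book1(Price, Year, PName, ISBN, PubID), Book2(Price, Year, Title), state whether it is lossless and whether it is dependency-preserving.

Lossless test: (Price, Year)⁺ = {Price, Year, PName, ISBN}, which is a superkey of neither fragment — lossy.
Dependency preservation: Title, PubID → Price, ISBN is not contained in any single fragment, but the restricted closure of its left-hand side across the fragments still reaches the right-hand side; the remaining FDs each lie inside some fragment. All dependencies are preserved.

lossy but dependency-preserving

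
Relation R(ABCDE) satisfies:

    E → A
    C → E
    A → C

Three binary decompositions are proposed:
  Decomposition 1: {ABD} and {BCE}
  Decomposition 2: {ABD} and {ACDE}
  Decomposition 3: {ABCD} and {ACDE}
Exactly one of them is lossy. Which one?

Decomposition 1

Decomposition 1: common = {B}, closure = {B} → lossy.
Decomposition 2: common = {AD}, closure = {ACDE} → lossless.
Decomposition 3: common = {ACD}, closure = {ACDE} → lossless.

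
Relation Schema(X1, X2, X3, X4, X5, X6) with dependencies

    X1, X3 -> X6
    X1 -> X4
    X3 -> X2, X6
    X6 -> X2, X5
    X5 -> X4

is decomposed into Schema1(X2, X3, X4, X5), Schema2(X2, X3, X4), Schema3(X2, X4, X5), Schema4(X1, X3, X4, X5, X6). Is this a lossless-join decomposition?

Chase test. Columns are X1, X2, X3, X4, X5, X6; row i has aⱼ where attribute j ∈ Schemai, else bᵢⱼ.
Initial tableau (one row per fragment):
  row 1: b11 a2 a3 a4 a5 b16
  row 2: b21 a2 a3 a4 b25 b26
  row 3: b31 a2 b33 a4 a5 b36
  row 4: a1 b42 a3 a4 a5 a6
Rows 1 and 2 agree on X3; apply X3→X2, X6 and equate their X2, X6 entries.
Rows 1 and 4 agree on X3; apply X3→X2, X6 and equate their X2, X6 entries.
Rows 1 and 2 agree on X6; apply X6→X2, X5 and equate their X2, X5 entries.
Row 4 is now all distinguished symbols — the join is lossless.

Yes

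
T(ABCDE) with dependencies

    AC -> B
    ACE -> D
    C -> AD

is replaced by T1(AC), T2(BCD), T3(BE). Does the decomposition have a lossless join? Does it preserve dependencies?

Lossless test (chase): Rows 1 and 2 agree on C; apply C→AD and equate their AD entries. Rows 1 and 2 agree on AC; apply AC→B and equate their B entries. No row becomes fully distinguished — the join is lossy.
Dependency preservation: AC → B; ACE → D; C → AD are not contained in any single fragment, but the restricted closure of each left-hand side across the fragments still reaches the right-hand side; the remaining FDs each lie inside some fragment. All dependencies are preserved.

lossy but dependency-preserving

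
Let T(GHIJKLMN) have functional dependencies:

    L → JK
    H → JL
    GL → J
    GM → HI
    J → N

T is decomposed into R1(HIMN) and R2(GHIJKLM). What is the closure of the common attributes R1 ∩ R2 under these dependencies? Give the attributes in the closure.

HIJKLMN

R1 ∩ R2 = {HIM}.
H → JL applies, adding JL
J → N applies, adding N
L → JK applies, adding K
Closure: {HIJKLMN}.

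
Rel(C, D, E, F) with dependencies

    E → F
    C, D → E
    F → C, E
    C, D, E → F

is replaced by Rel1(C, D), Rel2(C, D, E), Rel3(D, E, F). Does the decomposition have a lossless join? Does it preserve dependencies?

Lossless test (chase): Rows 2 and 3 agree on E; apply E→F and equate their F entries. Rows 1 and 2 agree on C, D; apply C, D→E and equate their E entries. Rows 2 and 3 agree on F; apply F→C, E and equate their C, E entries. Rows 1 and 2 agree on C, D, E; apply C, D, E→F and equate their F entries. Row 1 is now all distinguished symbols — the join is lossless.
Dependency preservation: F → C, E; C, D, E → F are not contained in any single fragment, but the restricted closure of each left-hand side across the fragments still reaches the right-hand side; the remaining FDs each lie inside some fragment. All dependencies are preserved.

lossless and dependency-preserving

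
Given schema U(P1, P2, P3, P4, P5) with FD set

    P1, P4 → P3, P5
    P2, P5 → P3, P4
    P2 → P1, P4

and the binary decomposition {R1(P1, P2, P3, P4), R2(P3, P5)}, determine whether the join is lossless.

Common attributes: R1 ∩ R2 = {P3}.
No dependency enlarges {P3}, so (P3)⁺ = {P3}.
The closure contains neither all of R1 = {P1, P2, P3, P4} nor all of R2 = {P3, P5}, so the common attributes are not a superkey of either fragment. The join is lossy.

No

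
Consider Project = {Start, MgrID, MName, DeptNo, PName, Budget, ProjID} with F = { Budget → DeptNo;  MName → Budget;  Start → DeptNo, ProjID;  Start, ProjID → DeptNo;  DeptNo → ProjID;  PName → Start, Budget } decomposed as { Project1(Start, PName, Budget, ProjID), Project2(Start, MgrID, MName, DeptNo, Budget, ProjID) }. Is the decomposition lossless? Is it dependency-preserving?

Lossless test: (Start, Budget, ProjID)⁺ = {Start, DeptNo, Budget, ProjID}, which is a superkey of neither fragment — lossy.
Dependency preservation: every FD's attributes lie within a single fragment, so each can be enforced locally — preserved.

lossy but dependency-preserving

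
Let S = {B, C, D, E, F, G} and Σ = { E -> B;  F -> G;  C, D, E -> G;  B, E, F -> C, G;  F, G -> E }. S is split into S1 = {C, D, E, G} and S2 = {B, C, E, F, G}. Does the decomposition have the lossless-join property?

Common attributes: S1 ∩ S2 = {C, E, G}.
Closure of {C, E, G}: E → B applies, adding B. So (C, E, G)⁺ = {B, C, E, G}.
The closure contains neither all of S1 = {C, D, E, G} nor all of S2 = {B, C, E, F, G}, so the common attributes are not a superkey of either fragment. The join is lossy.

No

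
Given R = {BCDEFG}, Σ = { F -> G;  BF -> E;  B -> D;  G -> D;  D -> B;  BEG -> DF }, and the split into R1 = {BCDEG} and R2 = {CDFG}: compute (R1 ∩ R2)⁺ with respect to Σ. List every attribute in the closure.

BCDG

R1 ∩ R2 = {CDG}.
D → B applies, adding B
Closure: {BCDG}.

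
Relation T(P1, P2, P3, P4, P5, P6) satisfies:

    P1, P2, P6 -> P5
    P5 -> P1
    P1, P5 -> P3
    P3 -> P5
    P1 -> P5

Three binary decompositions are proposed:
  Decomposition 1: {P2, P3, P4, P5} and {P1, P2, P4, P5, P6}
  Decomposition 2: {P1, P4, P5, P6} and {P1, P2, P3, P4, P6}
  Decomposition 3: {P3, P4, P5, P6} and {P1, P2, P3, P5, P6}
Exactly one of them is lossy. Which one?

Decomposition 3

Decomposition 1: common = {P2, P4, P5}, closure = {P1, P2, P3, P4, P5} → lossless.
Decomposition 2: common = {P1, P4, P6}, closure = {P1, P3, P4, P5, P6} → lossless.
Decomposition 3: common = {P3, P5, P6}, closure = {P1, P3, P5, P6} → lossy.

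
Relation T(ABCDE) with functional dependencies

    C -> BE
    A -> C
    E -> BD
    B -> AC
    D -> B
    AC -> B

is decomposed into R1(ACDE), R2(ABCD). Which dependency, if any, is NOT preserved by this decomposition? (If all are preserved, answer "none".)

C → BE: restricted closure across fragments reaches BE.
A → C lies within R1.
E → BD: restricted closure across fragments reaches BD.
B → AC lies within R2.
D → B lies within R2.
AC → B lies within R2.
Every dependency is enforceable on the fragments, so the decomposition is dependency-preserving.

none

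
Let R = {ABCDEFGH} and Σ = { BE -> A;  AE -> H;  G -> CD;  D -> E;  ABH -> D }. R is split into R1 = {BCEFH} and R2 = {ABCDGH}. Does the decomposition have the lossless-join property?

No

Common attributes: R1 ∩ R2 = {BCH}.
No dependency enlarges {BCH}, so (BCH)⁺ = {BCH}.
The closure contains neither all of R1 = {BCEFH} nor all of R2 = {ABCDGH}, so the common attributes are not a superkey of either fragment. The join is lossy.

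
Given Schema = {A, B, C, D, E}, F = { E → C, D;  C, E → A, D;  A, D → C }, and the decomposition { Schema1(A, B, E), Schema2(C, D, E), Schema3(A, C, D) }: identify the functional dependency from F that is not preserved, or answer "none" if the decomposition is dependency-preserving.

E → C, D lies within Schema2.
C, E → A, D: restricted closure across fragments reaches A, D.
A, D → C lies within Schema3.
Every dependency is enforceable on the fragments, so the decomposition is dependency-preserving.

none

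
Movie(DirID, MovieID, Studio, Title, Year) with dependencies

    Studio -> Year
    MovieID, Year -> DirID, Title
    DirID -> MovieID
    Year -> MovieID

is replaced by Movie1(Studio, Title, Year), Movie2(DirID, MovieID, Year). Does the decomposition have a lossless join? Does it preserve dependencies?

Lossless test: (Year)⁺ = {DirID, MovieID, Title, Year}, which contains all of one fragment — lossless.
Dependency preservation: MovieID, Year → DirID, Title is not contained in any single fragment, but the restricted closure of its left-hand side across the fragments still reaches the right-hand side; the remaining FDs each lie inside some fragment. All dependencies are preserved.

lossless and dependency-preserving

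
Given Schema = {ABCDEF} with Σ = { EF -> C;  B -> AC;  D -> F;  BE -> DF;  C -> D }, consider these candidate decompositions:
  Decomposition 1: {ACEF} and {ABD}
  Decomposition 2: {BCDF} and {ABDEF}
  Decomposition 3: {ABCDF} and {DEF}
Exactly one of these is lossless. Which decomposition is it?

Decomposition 2

Decomposition 1: common = {A}, closure = {A} → lossy.
Decomposition 2: common = {BDF}, closure = {ABCDF} → lossless.
Decomposition 3: common = {DF}, closure = {DF} → lossy.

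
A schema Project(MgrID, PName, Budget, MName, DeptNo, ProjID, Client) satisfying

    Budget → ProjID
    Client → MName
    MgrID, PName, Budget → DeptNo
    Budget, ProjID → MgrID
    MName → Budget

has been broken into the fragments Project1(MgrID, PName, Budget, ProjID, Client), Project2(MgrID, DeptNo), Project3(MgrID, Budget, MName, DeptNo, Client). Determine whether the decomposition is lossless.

No

Chase test. Columns are MgrID, PName, Budget, MName, DeptNo, ProjID, Client; row i has aⱼ where attribute j ∈ Projecti, else bᵢⱼ.
Initial tableau (one row per fragment):
  row 1: a1 a2 a3 b14 b15 a6 a7
  row 2: a1 b22 b23 b24 a5 b26 b27
  row 3: a1 b32 a3 a4 a5 b36 a7
Rows 1 and 3 agree on Budget; apply Budget→ProjID and equate their ProjID entries.
Rows 1 and 3 agree on Client; apply Client→MName and equate their MName entries.
No row becomes fully distinguished — the join is lossy.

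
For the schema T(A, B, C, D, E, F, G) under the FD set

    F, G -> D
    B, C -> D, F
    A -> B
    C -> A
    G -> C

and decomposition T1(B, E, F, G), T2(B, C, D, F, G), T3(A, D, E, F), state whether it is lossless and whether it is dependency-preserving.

lossy and not dependency-preserving

Lossless test (chase): Rows 1 and 2 agree on F, G; apply F, G→D and equate their D entries. Rows 1 and 2 agree on G; apply G→C and equate their C entries. Rows 1 and 2 agree on C; apply C→A and equate their A entries. No row becomes fully distinguished — the join is lossy.
Dependency preservation: the restricted closure of {A} across the fragments never reaches {B}, so A → B cannot be enforced without a join — not preserved.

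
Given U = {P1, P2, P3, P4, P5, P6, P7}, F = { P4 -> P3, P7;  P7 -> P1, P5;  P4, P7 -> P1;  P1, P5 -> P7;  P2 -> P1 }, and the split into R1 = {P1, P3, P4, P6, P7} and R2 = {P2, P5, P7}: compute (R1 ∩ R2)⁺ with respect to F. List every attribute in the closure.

P1, P5, P7

R1 ∩ R2 = {P7}.
P7 → P1, P5 applies, adding P1, P5
Closure: {P1, P5, P7}.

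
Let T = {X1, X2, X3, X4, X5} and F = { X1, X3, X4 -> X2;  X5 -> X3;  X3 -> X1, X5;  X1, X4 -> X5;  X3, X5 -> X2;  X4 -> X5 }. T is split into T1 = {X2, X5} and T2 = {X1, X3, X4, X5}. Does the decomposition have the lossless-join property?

Yes

Common attributes: T1 ∩ T2 = {X5}.
Closure of {X5}: X5 → X3 applies, adding X3; X3 → X1, X5 applies, adding X1; X3, X5 → X2 applies, adding X2. So (X5)⁺ = {X1, X2, X3, X5}.
This closure contains every attribute of T1, so T1 ∩ T2 → T1. The join is lossless.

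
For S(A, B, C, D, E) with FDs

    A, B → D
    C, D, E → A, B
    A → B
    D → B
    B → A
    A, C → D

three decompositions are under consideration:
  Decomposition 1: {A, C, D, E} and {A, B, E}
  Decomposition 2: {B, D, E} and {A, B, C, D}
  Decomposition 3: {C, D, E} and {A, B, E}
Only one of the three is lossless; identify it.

Decomposition 1: common = {A, E}, closure = {A, B, D, E} → lossless.
Decomposition 2: common = {B, D}, closure = {A, B, D} → lossy.
Decomposition 3: common = {E}, closure = {E} → lossy.

Decomposition 1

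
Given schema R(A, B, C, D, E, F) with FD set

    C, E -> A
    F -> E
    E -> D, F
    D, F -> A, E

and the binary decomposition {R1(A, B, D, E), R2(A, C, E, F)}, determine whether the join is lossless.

No

Common attributes: R1 ∩ R2 = {A, E}.
Closure of {A, E}: E → D, F applies, adding D, F. So (A, E)⁺ = {A, D, E, F}.
The closure contains neither all of R1 = {A, B, D, E} nor all of R2 = {A, C, E, F}, so the common attributes are not a superkey of either fragment. The join is lossy.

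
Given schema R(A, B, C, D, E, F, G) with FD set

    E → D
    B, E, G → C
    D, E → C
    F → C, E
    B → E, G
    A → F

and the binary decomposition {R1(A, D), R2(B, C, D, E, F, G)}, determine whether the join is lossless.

Common attributes: R1 ∩ R2 = {D}.
No dependency enlarges {D}, so (D)⁺ = {D}.
The closure contains neither all of R1 = {A, D} nor all of R2 = {B, C, D, E, F, G}, so the common attributes are not a superkey of either fragment. The join is lossy.

No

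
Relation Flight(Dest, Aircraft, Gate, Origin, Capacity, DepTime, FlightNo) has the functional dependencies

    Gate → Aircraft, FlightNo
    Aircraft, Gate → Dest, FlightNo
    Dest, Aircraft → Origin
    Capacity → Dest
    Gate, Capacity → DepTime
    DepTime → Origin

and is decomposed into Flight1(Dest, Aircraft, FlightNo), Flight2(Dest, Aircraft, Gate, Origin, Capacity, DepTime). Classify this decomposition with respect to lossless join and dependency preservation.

lossy and not dependency-preserving

Lossless test: (Dest, Aircraft)⁺ = {Dest, Aircraft, Origin}, which is a superkey of neither fragment — lossy.
Dependency preservation: the restricted closure of {Gate} across the fragments never reaches {Aircraft, FlightNo}, so Gate → Aircraft, FlightNo cannot be enforced without a join — not preserved.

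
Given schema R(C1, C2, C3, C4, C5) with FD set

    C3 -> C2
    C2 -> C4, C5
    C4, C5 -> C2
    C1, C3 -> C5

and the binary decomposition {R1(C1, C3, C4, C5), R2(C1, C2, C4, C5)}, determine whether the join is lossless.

Common attributes: R1 ∩ R2 = {C1, C4, C5}.
Closure of {C1, C4, C5}: C4, C5 → C2 applies, adding C2. So (C1, C4, C5)⁺ = {C1, C2, C4, C5}.
This closure contains every attribute of R2, so R1 ∩ R2 → R2. The join is lossless.

Yes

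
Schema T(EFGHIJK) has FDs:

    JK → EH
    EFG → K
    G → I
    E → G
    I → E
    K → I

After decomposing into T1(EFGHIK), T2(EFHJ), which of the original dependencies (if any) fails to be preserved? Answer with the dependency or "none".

Check JK → EH: no single fragment contains all of {EHJK}, and the restricted closure of {JK} across the fragments never reaches {EH}.
EFG → K is preserved.
G → I is preserved.
E → G is preserved.
I → E is preserved.
K → I is preserved.

JK → EH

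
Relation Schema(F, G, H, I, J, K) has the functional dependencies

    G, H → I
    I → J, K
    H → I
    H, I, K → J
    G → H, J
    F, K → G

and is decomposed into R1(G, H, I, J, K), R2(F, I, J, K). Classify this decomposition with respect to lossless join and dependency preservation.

lossy and not dependency-preserving

Lossless test: (I, J, K)⁺ = {I, J, K}, which is a superkey of neither fragment — lossy.
Dependency preservation: the restricted closure of {F, K} across the fragments never reaches {G}, so F, K → G cannot be enforced without a join — not preserved.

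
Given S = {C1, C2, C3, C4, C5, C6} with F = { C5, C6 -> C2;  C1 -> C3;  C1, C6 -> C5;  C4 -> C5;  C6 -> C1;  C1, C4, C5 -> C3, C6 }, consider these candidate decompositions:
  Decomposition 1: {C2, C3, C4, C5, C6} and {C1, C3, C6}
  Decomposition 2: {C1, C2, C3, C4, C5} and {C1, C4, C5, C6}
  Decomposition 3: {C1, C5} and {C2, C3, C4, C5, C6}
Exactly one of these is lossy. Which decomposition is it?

Decomposition 1: common = {C3, C6}, closure = {C1, C2, C3, C5, C6} → lossless.
Decomposition 2: common = {C1, C4, C5}, closure = {C1, C2, C3, C4, C5, C6} → lossless.
Decomposition 3: common = {C5}, closure = {C5} → lossy.

Decomposition 3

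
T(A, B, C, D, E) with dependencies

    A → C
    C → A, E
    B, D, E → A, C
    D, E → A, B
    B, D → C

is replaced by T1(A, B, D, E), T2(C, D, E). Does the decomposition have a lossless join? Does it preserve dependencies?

Lossless test: (D, E)⁺ = {A, B, C, D, E}, which contains all of one fragment — lossless.
Dependency preservation: the restricted closure of {A} across the fragments never reaches {C}, so A → C cannot be enforced without a join — not preserved.

lossless but not dependency-preserving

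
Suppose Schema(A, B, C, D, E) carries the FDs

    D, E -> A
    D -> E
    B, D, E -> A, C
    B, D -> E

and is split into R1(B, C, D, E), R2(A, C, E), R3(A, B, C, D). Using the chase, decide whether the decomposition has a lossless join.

Yes

Chase test. Columns are A, B, C, D, E; row i has aⱼ where attribute j ∈ Ri, else bᵢⱼ.
Initial tableau (one row per fragment):
  row 1: b11 a2 a3 a4 a5
  row 2: a1 b22 a3 b24 a5
  row 3: a1 a2 a3 a4 b35
Rows 1 and 3 agree on D; apply D→E and equate their E entries.
Rows 1 and 3 agree on B, D, E; apply B, D, E→A, C and equate their A, C entries.
Row 1 is now all distinguished symbols — the join is lossless.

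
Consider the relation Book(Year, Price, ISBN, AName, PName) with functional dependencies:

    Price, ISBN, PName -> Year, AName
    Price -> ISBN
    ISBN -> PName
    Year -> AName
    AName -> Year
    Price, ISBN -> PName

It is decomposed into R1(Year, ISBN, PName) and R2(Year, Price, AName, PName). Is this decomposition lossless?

No

Common attributes: R1 ∩ R2 = {Year, PName}.
Closure of {Year, PName}: Year → AName applies, adding AName. So (Year, PName)⁺ = {Year, AName, PName}.
The closure contains neither all of R1 = {Year, ISBN, PName} nor all of R2 = {Year, Price, AName, PName}, so the common attributes are not a superkey of either fragment. The join is lossy.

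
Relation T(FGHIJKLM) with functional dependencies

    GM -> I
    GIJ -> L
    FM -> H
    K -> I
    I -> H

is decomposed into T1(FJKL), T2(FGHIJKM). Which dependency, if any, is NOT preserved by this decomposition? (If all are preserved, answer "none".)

Check GIJ → L: no single fragment contains all of {GIJL}, and the restricted closure of {GIJ} across the fragments never reaches {L}.
GM → I is preserved.
FM → H is preserved.
K → I is preserved.
I → H is preserved.

GIJ -> L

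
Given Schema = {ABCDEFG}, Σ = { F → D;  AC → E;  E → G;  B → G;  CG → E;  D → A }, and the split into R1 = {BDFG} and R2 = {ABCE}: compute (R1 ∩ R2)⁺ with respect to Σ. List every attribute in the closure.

BG

R1 ∩ R2 = {B}.
B → G applies, adding G
Closure: {BG}.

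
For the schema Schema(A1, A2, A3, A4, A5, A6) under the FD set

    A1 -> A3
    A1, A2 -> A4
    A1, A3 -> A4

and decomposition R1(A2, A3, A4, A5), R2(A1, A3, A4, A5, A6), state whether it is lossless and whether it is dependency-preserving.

Lossless test: (A3, A4, A5)⁺ = {A3, A4, A5}, which is a superkey of neither fragment — lossy.
Dependency preservation: A1, A2 → A4 is not contained in any single fragment, but the restricted closure of its left-hand side across the fragments still reaches the right-hand side; the remaining FDs each lie inside some fragment. All dependencies are preserved.

lossy but dependency-preserving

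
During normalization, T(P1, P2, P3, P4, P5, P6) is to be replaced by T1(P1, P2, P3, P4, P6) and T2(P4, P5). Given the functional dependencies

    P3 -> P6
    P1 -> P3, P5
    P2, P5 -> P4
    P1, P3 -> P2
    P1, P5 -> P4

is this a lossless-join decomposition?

Common attributes: T1 ∩ T2 = {P4}.
No dependency enlarges {P4}, so (P4)⁺ = {P4}.
The closure contains neither all of T1 = {P1, P2, P3, P4, P6} nor all of T2 = {P4, P5}, so the common attributes are not a superkey of either fragment. The join is lossy.

No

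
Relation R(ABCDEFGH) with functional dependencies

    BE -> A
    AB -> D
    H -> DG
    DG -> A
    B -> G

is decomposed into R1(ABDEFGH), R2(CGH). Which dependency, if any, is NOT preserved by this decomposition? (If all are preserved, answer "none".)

BE → A lies within R1.
AB → D lies within R1.
H → DG lies within R1.
DG → A lies within R1.
B → G lies within R1.
Every dependency is enforceable on the fragments, so the decomposition is dependency-preserving.

none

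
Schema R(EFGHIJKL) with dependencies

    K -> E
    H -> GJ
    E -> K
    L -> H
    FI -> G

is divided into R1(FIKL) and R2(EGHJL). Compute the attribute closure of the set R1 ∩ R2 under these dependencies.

R1 ∩ R2 = {L}.
L → H applies, adding H
H → GJ applies, adding GJ
Closure: {GHJL}.

GHJL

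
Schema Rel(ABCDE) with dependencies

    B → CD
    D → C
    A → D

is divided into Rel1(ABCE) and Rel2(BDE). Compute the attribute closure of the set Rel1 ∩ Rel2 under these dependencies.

BCDE

Rel1 ∩ Rel2 = {BE}.
B → CD applies, adding CD
Closure: {BCDE}.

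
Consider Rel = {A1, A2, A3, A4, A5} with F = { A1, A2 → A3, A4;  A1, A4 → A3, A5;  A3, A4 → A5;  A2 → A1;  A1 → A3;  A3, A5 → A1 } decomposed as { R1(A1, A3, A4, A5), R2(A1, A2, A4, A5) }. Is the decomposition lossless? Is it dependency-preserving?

Lossless test: (A1, A4, A5)⁺ = {A1, A3, A4, A5}, which contains all of one fragment — lossless.
Dependency preservation: A1, A2 → A3, A4 is not contained in any single fragment, but the restricted closure of its left-hand side across the fragments still reaches the right-hand side; the remaining FDs each lie inside some fragment. All dependencies are preserved.

lossless and dependency-preserving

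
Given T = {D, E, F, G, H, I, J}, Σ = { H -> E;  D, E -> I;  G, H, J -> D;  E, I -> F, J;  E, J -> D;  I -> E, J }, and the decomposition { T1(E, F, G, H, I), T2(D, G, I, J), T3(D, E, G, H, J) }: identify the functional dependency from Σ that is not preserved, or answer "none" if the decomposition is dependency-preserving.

D, E -> I

Check D, E → I: no single fragment contains all of {D, E, I}, and the restricted closure of {D, E} across the fragments never reaches {I}.
H → E is preserved.
G, H, J → D is preserved.
E, I → F, J is preserved.
E, J → D is preserved.
I → E, J is preserved.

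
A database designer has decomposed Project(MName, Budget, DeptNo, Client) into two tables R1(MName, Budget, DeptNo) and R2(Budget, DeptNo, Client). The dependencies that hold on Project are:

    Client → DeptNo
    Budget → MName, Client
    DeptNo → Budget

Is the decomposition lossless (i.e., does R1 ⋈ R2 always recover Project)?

Common attributes: R1 ∩ R2 = {Budget, DeptNo}.
Closure of {Budget, DeptNo}: Budget → MName, Client applies, adding MName, Client. So (Budget, DeptNo)⁺ = {MName, Budget, DeptNo, Client}.
This closure contains every attribute of R1, so R1 ∩ R2 → R1. The join is lossless.

Yes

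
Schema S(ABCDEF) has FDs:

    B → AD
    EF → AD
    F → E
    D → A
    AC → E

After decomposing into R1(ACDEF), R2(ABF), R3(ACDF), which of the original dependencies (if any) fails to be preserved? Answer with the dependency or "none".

Check B → AD: no single fragment contains all of {ABD}, and the restricted closure of {B} across the fragments never reaches {AD}.
EF → AD is preserved.
F → E is preserved.
D → A is preserved.
AC → E is preserved.

B → AD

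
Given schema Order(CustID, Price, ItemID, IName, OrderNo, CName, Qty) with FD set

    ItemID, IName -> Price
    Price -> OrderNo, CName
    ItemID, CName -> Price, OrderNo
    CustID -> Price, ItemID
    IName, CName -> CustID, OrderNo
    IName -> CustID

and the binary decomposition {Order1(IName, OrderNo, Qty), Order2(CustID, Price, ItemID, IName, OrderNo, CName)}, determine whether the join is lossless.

Yes

Common attributes: Order1 ∩ Order2 = {IName, OrderNo}.
Closure of {IName, OrderNo}: IName → CustID applies, adding CustID; CustID → Price, ItemID applies, adding Price, ItemID; Price → OrderNo, CName applies, adding CName. So (IName, OrderNo)⁺ = {CustID, Price, ItemID, IName, OrderNo, CName}.
This closure contains every attribute of Order2, so Order1 ∩ Order2 → Order2. The join is lossless.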